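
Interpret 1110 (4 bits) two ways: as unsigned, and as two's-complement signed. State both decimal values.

Unsigned: 1110 = 14.
Signed: MSB=1 → 14 − 16 = -2.

unsigned = 14, signed = -2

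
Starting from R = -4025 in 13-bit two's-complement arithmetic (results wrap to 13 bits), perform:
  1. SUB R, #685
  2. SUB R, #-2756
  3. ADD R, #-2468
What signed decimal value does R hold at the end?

Start: R = -4025 = 1000001000111.
R = -4025 − 685 = -4710; wraps to 3482 = 0110110011010
R = 3482 − (-2756) = 6238; wraps to -1954 = 1100001011110
R = -1954 + (-2468) = -4422; wraps to 3770 = 0111010111010

3770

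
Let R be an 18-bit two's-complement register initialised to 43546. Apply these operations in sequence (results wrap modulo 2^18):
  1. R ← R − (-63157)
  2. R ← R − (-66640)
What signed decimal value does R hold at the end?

-88801

Start: R = 43546 = 001010101000011010.
R = 43546 − (-63157) = 106703 = 011010000011001111
R = 106703 − (-66640) = 173343; wraps to -88801 = 101010010100011111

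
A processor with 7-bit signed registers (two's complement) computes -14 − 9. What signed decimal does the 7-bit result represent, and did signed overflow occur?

-23; no overflow

-14 → 1110010
9 → 0001001
Subtract via negate-and-add: invert 0001001 + 1 = 1110111 (i.e. -9).
  1110010
+ 1110111
= 1101001  (discard carry-out 1)
Result 1101001: MSB = 1 → 105 − 128 = -23.
Both addends (after negating the subtrahend) are negative and so is the stored result: no signed overflow.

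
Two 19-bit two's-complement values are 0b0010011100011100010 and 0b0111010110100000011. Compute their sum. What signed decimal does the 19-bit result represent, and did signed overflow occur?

-203291; overflow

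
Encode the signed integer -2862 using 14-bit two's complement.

|-2862| = 2862 = 00101100101110 in 14 bits.
Invert the bits: 11010011010001. Add 1: 11010011010010.
Check: 11010011010010 reads as 13522 − 16384 = -2862.

11010011010010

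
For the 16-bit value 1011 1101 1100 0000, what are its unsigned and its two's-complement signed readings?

unsigned = 48576, signed = -16960

Unsigned: 1011110111000000 = 48576.
Signed: MSB=1 → 48576 − 65536 = -16960.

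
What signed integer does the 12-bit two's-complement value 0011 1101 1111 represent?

991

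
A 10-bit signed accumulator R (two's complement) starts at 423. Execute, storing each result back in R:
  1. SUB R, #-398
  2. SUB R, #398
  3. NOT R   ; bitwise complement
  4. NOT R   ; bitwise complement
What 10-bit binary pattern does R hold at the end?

Start: R = 423 = 0110100111.
R = 423 − (-398) = 821; wraps to -203 = 1100110101
R = -203 − 398 = -601; wraps to 423 = 0110100111
R = NOT 0110100111 = 1001011000 = -424
R = NOT 1001011000 = 0110100111 = 423

0110100111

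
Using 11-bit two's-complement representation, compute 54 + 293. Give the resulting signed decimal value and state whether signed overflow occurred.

347; no overflow

54 → 00000110110
293 → 00100100101
  00000110110
+ 00100100101
= 00101011011
Result 00101011011: MSB = 0 → value 347.
Both addends are non-negative and so is the stored result: no signed overflow.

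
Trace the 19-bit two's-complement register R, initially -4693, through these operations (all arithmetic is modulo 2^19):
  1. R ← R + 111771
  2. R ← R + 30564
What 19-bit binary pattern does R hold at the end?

0100001100110101010

Start: R = -4693 = 1111110110110101011.
R = -4693 + 111771 = 107078 = 0011010001001000110
R = 107078 + 30564 = 137642 = 0100001100110101010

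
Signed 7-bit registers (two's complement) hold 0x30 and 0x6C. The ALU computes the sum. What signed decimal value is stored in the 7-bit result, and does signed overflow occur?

0x30 = 0110000 = 48 (signed)
0x6C = 1101100 = -20 (signed)
  0110000
+ 1101100
= 0011100  (discard carry-out 1)
Result 0011100: MSB = 0 → value 28.
Addends have opposite signs, so signed overflow cannot occur.

28; no overflow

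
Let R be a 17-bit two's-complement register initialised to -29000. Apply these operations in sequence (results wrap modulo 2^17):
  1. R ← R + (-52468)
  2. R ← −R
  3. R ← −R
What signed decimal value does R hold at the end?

Start: R = -29000 = 11000111010111000.
R = -29000 + (-52468) = -81468; wraps to 49604 = 01100000111000100
R = −(49604) = -49604 = 10011111000111100
R = −(-49604) = 49604 = 01100000111000100

49604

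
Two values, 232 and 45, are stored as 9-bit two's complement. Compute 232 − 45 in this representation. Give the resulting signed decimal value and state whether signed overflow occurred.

187; no overflow

232 → 011101000
45 → 000101101
Subtract via negate-and-add: invert 000101101 + 1 = 111010011 (i.e. -45).
  011101000
+ 111010011
= 010111011  (discard carry-out 1)
Result 010111011: MSB = 0 → value 187.
Addends (after negating the subtrahend) have opposite signs, so signed overflow cannot occur.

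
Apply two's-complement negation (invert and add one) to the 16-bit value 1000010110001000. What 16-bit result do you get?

Invert: 0111101001110111. Add 1: 0111101001111000.

0111101001111000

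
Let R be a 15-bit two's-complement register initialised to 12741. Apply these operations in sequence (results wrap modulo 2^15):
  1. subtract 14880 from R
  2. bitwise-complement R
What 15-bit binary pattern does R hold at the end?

000100001011010

Start: R = 12741 = 011000111000101.
R = 12741 − 14880 = -2139 = 111011110100101
R = NOT 111011110100101 = 000100001011010 = 2138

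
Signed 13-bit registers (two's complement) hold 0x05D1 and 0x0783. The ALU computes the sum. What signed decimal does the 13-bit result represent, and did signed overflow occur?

3412; no overflow

0x05D1 = 0010111010001 = 1489 (signed)
0x0783 = 0011110000011 = 1923 (signed)
  0010111010001
+ 0011110000011
= 0110101010100
Result 0110101010100: MSB = 0 → value 3412.
Both addends are non-negative and so is the stored result: no signed overflow.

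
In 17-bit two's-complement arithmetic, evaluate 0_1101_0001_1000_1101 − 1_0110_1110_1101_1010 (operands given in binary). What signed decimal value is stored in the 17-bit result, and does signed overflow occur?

0_1101_0001_1000_1101 → 01101000110001101 = 53645 (signed)
1_0110_1110_1101_1010 → 10110111011011010 = -37158 (signed)
Subtract via negate-and-add: invert 10110111011011010 + 1 = 01001000100100110 (i.e. 37158).
  01101000110001101
+ 01001000100100110
= 10110001010110011
Result 10110001010110011: MSB = 1 → 90803 − 131072 = -40269.
Both addends (after negating the subtrahend) are non-negative but the stored result is negative: signed overflow. The true value 53645 − (-37158) = 90803 lies outside [-65536, 65535].

-40269; overflow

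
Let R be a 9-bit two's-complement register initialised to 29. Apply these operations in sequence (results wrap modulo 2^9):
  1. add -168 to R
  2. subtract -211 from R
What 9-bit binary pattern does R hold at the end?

001001000

Start: R = 29 = 000011101.
R = 29 + (-168) = -139 = 101110101
R = -139 − (-211) = 72 = 001001000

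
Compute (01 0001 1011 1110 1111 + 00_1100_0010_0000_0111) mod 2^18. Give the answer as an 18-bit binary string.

  010001101111101111
+ 001100001000000111
= 011101110111110110

011101110111110110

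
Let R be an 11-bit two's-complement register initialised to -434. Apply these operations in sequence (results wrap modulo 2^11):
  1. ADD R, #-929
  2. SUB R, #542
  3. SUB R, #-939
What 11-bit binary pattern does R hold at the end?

10000111010

Start: R = -434 = 11001001110.
R = -434 + (-929) = -1363; wraps to 685 = 01010101101
R = 685 − 542 = 143 = 00010001111
R = 143 − (-939) = 1082; wraps to -966 = 10000111010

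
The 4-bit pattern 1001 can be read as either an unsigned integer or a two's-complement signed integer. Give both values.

unsigned = 9, signed = -7

Unsigned: 1001 = 9.
Signed: MSB=1 → 9 − 16 = -7.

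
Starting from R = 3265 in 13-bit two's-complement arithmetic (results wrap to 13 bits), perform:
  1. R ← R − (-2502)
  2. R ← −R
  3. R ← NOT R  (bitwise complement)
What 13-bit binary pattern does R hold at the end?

Start: R = 3265 = 0110011000001.
R = 3265 − (-2502) = 5767; wraps to -2425 = 1011010000111
R = −(-2425) = 2425 = 0100101111001
R = NOT 0100101111001 = 1011010000110 = -2426

1011010000110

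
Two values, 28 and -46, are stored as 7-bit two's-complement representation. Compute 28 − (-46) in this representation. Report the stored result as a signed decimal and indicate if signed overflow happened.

28 → 0011100
-46 → 1010010
Subtract via negate-and-add: invert 1010010 + 1 = 0101110 (i.e. 46).
  0011100
+ 0101110
= 1001010
Result 1001010: MSB = 1 → 74 − 128 = -54.
Both addends (after negating the subtrahend) are non-negative but the stored result is negative: signed overflow. The true value 28 − (-46) = 74 lies outside [-64, 63].

-54; overflow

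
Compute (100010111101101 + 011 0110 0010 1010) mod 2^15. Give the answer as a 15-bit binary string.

111110000010111

  100010111101101
+ 011011000101010
= 111110000010111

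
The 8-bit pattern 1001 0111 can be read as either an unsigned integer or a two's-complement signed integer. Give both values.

Unsigned: 10010111 = 151.
Signed: MSB=1 → 151 − 256 = -105.

unsigned = 151, signed = -105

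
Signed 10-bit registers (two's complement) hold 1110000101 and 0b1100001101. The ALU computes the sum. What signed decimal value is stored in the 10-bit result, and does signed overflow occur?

-366; no overflow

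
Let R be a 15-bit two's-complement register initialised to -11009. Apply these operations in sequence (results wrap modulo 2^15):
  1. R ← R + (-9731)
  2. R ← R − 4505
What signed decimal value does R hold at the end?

7523

Start: R = -11009 = 101010011111111.
R = -11009 + (-9731) = -20740; wraps to 12028 = 010111011111100
R = 12028 − 4505 = 7523 = 001110101100011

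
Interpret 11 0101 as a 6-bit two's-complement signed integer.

MSB is 1, so the value is negative.
Invert: 001010. Add 1: 001011 = 11. So the value is −11.

-11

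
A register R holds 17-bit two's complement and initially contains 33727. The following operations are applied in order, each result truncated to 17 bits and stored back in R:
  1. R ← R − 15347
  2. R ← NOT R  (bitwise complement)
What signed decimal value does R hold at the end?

-18381

Start: R = 33727 = 01000001110111111.
R = 33727 − 15347 = 18380 = 00100011111001100
R = NOT 00100011111001100 = 11011100000110011 = -18381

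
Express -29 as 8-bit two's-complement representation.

|-29| = 29 = 00011101 in 8 bits.
Invert the bits: 11100010. Add 1: 11100011.

11100011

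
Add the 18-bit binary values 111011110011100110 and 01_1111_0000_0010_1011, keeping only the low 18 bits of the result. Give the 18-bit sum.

  111011110011100110
+ 011111000000101011
= 011010110100010001  (discard carry-out 1)

011010110100010001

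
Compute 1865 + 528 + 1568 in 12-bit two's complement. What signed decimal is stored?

1865 + 528 = 2393 → wraps to -1703 (100101011001)
-1703 + 1568 = -135 (111101111001)

-135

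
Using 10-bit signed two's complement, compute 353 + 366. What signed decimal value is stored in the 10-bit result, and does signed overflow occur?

-305; overflow

353 → 0101100001
366 → 0101101110
  0101100001
+ 0101101110
= 1011001111
Result 1011001111: MSB = 1 → 719 − 1024 = -305.
Both addends are non-negative but the stored result is negative: signed overflow. The true value 353 + 366 = 719 lies outside [-512, 511].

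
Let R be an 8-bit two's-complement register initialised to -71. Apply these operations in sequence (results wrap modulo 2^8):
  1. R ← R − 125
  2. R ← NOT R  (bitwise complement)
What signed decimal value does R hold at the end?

Start: R = -71 = 10111001.
R = -71 − 125 = -196; wraps to 60 = 00111100
R = NOT 00111100 = 11000011 = -61

-61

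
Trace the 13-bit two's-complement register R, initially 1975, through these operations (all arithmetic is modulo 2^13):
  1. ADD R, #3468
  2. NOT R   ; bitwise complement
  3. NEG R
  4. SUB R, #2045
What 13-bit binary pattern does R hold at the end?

Start: R = 1975 = 0011110110111.
R = 1975 + 3468 = 5443; wraps to -2749 = 1010101000011
R = NOT 1010101000011 = 0101010111100 = 2748
R = −(2748) = -2748 = 1010101000100
R = -2748 − 2045 = -4793; wraps to 3399 = 0110101000111

0110101000111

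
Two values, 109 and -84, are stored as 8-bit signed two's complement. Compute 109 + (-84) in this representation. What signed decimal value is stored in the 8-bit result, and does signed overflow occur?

25; no overflow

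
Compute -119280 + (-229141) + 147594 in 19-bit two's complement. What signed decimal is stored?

-200827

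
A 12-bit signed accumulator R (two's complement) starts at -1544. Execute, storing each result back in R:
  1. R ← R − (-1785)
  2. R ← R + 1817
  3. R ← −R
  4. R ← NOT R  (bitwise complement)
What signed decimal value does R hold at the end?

Start: R = -1544 = 100111111000.
R = -1544 − (-1785) = 241 = 000011110001
R = 241 + 1817 = 2058; wraps to -2038 = 100000001010
R = −(-2038) = 2038 = 011111110110
R = NOT 011111110110 = 100000001001 = -2039

-2039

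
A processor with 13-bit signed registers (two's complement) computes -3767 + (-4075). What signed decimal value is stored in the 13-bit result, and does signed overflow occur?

350; overflow

-3767 → 1000101001001
-4075 → 1000000010101
  1000101001001
+ 1000000010101
= 0000101011110  (discard carry-out 1)
Result 0000101011110: MSB = 0 → value 350.
Both addends are negative but the stored result is non-negative: signed overflow. The true value -3767 + (-4075) = -7842 lies outside [-4096, 4095].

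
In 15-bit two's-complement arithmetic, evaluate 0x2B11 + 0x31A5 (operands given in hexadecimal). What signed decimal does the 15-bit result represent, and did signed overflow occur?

0x2B11 = 010101100010001 = 11025 (signed)
0x31A5 = 011000110100101 = 12709 (signed)
  010101100010001
+ 011000110100101
= 101110010110110
Result 101110010110110: MSB = 1 → 23734 − 32768 = -9034.
Both addends are non-negative but the stored result is negative: signed overflow. The true value 11025 + 12709 = 23734 lies outside [-16384, 16383].

-9034; overflow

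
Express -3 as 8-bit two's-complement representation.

11111101

|-3| = 3 = 00000011 in 8 bits.
Invert the bits: 11111100. Add 1: 11111101.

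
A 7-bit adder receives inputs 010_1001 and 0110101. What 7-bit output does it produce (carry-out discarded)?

  0101001
+ 0110101
= 1011110

1011110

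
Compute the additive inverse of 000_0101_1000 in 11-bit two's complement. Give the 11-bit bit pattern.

Invert: 11110100111. Add 1: 11110101000.

11110101000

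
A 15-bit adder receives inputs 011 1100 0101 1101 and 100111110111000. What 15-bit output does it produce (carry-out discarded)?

  011110001011101
+ 100111110111000
= 000110000010101  (discard carry-out 1)

000110000010101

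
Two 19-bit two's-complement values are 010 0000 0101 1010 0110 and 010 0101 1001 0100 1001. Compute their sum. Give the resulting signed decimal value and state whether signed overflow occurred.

010 0000 0101 1010 0110 → 0100000010110100110 = 132518 (signed)
010 0101 1001 0100 1001 → 0100101100101001001 = 153929 (signed)
  0100000010110100110
+ 0100101100101001001
= 1000101111011101111
Result 1000101111011101111: MSB = 1 → 286447 − 524288 = -237841.
Both addends are non-negative but the stored result is negative: signed overflow. The true value 132518 + 153929 = 286447 lies outside [-262144, 262143].

-237841; overflow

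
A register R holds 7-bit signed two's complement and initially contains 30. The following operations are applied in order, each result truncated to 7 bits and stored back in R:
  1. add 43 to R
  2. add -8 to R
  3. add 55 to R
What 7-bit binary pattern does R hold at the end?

Start: R = 30 = 0011110.
R = 30 + 43 = 73; wraps to -55 = 1001001
R = -55 + (-8) = -63 = 1000001
R = -63 + 55 = -8 = 1111000

1111000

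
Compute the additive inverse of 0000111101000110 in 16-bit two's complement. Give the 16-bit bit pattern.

1111000010111010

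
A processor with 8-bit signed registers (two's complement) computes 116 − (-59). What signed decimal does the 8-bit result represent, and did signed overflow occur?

116 → 01110100
-59 → 11000101
Subtract via negate-and-add: invert 11000101 + 1 = 00111011 (i.e. 59).
  01110100
+ 00111011
= 10101111
Result 10101111: MSB = 1 → 175 − 256 = -81.
Both addends (after negating the subtrahend) are non-negative but the stored result is negative: signed overflow. The true value 116 − (-59) = 175 lies outside [-128, 127].

-81; overflow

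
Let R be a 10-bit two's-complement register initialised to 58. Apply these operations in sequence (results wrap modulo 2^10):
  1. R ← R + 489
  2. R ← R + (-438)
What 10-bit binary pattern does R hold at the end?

Start: R = 58 = 0000111010.
R = 58 + 489 = 547; wraps to -477 = 1000100011
R = -477 + (-438) = -915; wraps to 109 = 0001101101

0001101101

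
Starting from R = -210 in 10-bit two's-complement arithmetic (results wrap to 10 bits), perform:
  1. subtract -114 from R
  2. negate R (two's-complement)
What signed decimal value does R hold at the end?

Start: R = -210 = 1100101110.
R = -210 − (-114) = -96 = 1110100000
R = −(-96) = 96 = 0001100000

96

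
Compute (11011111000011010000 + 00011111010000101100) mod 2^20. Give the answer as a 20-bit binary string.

11111110010011111100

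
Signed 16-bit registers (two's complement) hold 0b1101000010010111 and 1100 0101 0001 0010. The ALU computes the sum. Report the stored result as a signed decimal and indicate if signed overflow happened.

0b1101000010010111 → 1101000010010111 = -12137 (signed)
1100 0101 0001 0010 → 1100010100010010 = -15086 (signed)
  1101000010010111
+ 1100010100010010
= 1001010110101001  (discard carry-out 1)
Result 1001010110101001: MSB = 1 → 38313 − 65536 = -27223.
Both addends are negative and so is the stored result: no signed overflow.

-27223; no overflow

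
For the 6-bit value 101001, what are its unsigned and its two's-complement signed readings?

unsigned = 41, signed = -23

Unsigned: 101001 = 41.
Signed: MSB=1 → 41 − 64 = -23.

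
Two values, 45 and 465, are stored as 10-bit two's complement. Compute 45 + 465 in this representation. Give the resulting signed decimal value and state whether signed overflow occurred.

510; no overflow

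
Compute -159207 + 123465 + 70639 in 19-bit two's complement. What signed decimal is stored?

34897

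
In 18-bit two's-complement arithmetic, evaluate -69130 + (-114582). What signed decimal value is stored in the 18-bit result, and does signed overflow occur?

78432; overflow

-69130 → 101111000111110110
-114582 → 100100000001101010
  101111000111110110
+ 100100000001101010
= 010011001001100000  (discard carry-out 1)
Result 010011001001100000: MSB = 0 → value 78432.
Both addends are negative but the stored result is non-negative: signed overflow. The true value -69130 + (-114582) = -183712 lies outside [-131072, 131071].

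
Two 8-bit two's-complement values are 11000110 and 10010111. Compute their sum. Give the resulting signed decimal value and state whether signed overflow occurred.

11000110 = -58 (signed)
10010111 = -105 (signed)
  11000110
+ 10010111
= 01011101  (discard carry-out 1)
Result 01011101: MSB = 0 → value 93.
Both addends are negative but the stored result is non-negative: signed overflow. The true value -58 + (-105) = -163 lies outside [-128, 127].

93; overflow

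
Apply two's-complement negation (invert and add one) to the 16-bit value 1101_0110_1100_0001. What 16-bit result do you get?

0010100100111111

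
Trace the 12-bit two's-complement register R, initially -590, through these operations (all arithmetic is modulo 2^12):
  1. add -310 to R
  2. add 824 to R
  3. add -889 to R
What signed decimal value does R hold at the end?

-965

Start: R = -590 = 110110110010.
R = -590 + (-310) = -900 = 110001111100
R = -900 + 824 = -76 = 111110110100
R = -76 + (-889) = -965 = 110000111011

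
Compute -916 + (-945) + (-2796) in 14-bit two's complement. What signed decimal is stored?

-4657

-916 + (-945) = -1861 (11100010111011)
-1861 + (-2796) = -4657 (10110111001111)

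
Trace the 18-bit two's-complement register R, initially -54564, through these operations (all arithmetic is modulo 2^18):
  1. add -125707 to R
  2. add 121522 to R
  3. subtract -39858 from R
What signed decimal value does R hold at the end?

-18891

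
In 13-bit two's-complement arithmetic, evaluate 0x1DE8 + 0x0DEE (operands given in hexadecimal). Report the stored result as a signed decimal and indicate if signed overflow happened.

0x1DE8 = 1110111101000 = -536 (signed)
0x0DEE = 0110111101110 = 3566 (signed)
  1110111101000
+ 0110111101110
= 0101111010110  (discard carry-out 1)
Result 0101111010110: MSB = 0 → value 3030.
Addends have opposite signs, so signed overflow cannot occur.

3030; no overflow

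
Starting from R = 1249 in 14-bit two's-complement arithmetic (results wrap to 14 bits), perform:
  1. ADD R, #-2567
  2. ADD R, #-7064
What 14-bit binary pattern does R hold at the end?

Start: R = 1249 = 00010011100001.
R = 1249 + (-2567) = -1318 = 11101011011010
R = -1318 + (-7064) = -8382; wraps to 8002 = 01111101000010

01111101000010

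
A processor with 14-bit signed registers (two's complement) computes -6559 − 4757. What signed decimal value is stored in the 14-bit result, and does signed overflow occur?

5068; overflow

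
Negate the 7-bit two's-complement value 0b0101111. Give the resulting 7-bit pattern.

Invert: 1010000. Add 1: 1010001.
Check: 0101111 = 47, 1010001 = -47.

1010001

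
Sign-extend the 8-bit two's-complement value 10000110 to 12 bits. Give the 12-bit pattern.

MSB of 10000110 is 1; replicate it into the new high bits.
1111|10000110 → 111110000110 (still -122).

111110000110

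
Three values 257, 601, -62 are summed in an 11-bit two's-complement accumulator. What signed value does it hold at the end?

796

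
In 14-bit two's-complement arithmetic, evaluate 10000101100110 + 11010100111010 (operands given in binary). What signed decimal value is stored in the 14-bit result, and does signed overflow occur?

10000101100110 = -7834 (signed)
11010100111010 = -2758 (signed)
  10000101100110
+ 11010100111010
= 01011010100000  (discard carry-out 1)
Result 01011010100000: MSB = 0 → value 5792.
Both addends are negative but the stored result is non-negative: signed overflow. The true value -7834 + (-2758) = -10592 lies outside [-8192, 8191].

5792; overflow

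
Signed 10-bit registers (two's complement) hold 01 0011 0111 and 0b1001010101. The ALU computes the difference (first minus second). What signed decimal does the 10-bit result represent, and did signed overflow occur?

01 0011 0111 → 0100110111 = 311 (signed)
0b1001010101 → 1001010101 = -427 (signed)
Subtract via negate-and-add: invert 1001010101 + 1 = 0110101011 (i.e. 427).
  0100110111
+ 0110101011
= 1011100010
Result 1011100010: MSB = 1 → 738 − 1024 = -286.
Both addends (after negating the subtrahend) are non-negative but the stored result is negative: signed overflow. The true value 311 − (-427) = 738 lies outside [-512, 511].

-286; overflow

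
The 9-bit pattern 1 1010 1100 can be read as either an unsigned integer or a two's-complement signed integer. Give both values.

unsigned = 428, signed = -84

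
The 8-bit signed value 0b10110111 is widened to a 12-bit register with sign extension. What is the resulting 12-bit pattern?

111110110111

MSB of 10110111 is 1; replicate it into the new high bits.
1111|10110111 → 111110110111 (still -73).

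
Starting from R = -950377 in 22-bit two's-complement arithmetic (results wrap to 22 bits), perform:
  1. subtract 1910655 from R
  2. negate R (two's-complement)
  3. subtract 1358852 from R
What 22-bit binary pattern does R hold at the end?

Start: R = -950377 = 1100010111111110010111.
R = -950377 − 1910655 = -2861032; wraps to 1333272 = 0101000101100000011000
R = −(1333272) = -1333272 = 1010111010011111101000
R = -1333272 − 1358852 = -2692124; wraps to 1502180 = 0101101110101111100100

0101101110101111100100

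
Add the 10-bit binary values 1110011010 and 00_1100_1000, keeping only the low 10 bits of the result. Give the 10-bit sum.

0001100010

  1110011010
+ 0011001000
= 0001100010  (discard carry-out 1)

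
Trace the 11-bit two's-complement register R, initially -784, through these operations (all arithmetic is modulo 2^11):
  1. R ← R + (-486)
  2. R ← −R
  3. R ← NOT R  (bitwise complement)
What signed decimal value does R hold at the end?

Start: R = -784 = 10011110000.
R = -784 + (-486) = -1270; wraps to 778 = 01100001010
R = −(778) = -778 = 10011110110
R = NOT 10011110110 = 01100001001 = 777

777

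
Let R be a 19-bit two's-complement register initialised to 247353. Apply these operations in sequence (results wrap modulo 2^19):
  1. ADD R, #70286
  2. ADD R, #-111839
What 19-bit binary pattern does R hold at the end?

Start: R = 247353 = 0111100011000111001.
R = 247353 + 70286 = 317639; wraps to -206649 = 1001101100011000111
R = -206649 + (-111839) = -318488; wraps to 205800 = 0110010001111101000

0110010001111101000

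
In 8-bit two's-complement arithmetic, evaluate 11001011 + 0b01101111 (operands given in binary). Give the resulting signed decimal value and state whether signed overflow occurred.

11001011 = -53 (signed)
0b01101111 → 01101111 = 111 (signed)
  11001011
+ 01101111
= 00111010  (discard carry-out 1)
Result 00111010: MSB = 0 → value 58.
Addends have opposite signs, so signed overflow cannot occur.

58; no overflow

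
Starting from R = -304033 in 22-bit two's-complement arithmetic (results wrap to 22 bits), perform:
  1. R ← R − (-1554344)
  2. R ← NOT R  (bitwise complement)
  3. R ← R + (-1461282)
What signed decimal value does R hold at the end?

1482710

Start: R = -304033 = 1110110101110001011111.
R = -304033 − (-1554344) = 1250311 = 0100110001010000000111
R = NOT 0100110001010000000111 = 1011001110101111111000 = -1250312
R = -1250312 + (-1461282) = -2711594; wraps to 1482710 = 0101101001111111010110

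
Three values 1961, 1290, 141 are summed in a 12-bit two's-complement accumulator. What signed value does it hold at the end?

1961 + 1290 = 3251 → wraps to -845 (110010110011)
-845 + 141 = -704 (110101000000)

-704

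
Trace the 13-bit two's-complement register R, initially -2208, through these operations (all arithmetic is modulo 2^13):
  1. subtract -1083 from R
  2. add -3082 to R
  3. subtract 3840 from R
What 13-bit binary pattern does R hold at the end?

0000010010001

Start: R = -2208 = 1011101100000.
R = -2208 − (-1083) = -1125 = 1101110011011
R = -1125 + (-3082) = -4207; wraps to 3985 = 0111110010001
R = 3985 − 3840 = 145 = 0000010010001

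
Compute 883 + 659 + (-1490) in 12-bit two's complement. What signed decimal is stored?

52

883 + 659 = 1542 (011000000110)
1542 + (-1490) = 52 (000000110100)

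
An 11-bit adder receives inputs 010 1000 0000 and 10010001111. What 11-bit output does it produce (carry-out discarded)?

  01010000000
+ 10010001111
= 11100001111

11100001111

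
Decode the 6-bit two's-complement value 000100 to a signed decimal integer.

MSB is 0, so the value is non-negative: 000100 = 4.

4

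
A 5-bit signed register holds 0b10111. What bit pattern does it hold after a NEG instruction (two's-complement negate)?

01001

Invert: 01000. Add 1: 01001.
Check: 10111 = -9, 01001 = 9.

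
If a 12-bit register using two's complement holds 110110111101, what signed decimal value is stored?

MSB is 1, so the value is negative.
Unsigned reading: 3517. Subtract 2^12 = 4096: 3517 − 4096 = -579.

-579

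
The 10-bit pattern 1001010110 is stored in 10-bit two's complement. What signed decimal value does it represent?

-426

MSB is 1, so the value is negative.
Unsigned reading: 598. Subtract 2^10 = 1024: 598 − 1024 = -426.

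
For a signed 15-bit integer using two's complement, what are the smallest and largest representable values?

Minimum: −2^14 = -16384.
Maximum: 2^14 − 1 = 16383.

min = -16384, max = 16383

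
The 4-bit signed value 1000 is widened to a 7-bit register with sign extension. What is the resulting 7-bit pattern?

1111000

MSB of 1000 is 1; replicate it into the new high bits.
111|1000 → 1111000 (still -8).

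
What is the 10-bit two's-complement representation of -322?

1010111110

|-322| = 322 = 0101000010 in 10 bits.
Invert the bits: 1010111101. Add 1: 1010111110.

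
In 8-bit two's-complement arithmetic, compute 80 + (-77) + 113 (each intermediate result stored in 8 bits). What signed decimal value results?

116

80 + (-77) = 3 (00000011)
3 + 113 = 116 (01110100)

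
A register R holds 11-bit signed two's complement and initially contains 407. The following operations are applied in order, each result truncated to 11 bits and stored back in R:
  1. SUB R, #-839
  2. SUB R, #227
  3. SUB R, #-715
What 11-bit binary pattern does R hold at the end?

Start: R = 407 = 00110010111.
R = 407 − (-839) = 1246; wraps to -802 = 10011011110
R = -802 − 227 = -1029; wraps to 1019 = 01111111011
R = 1019 − (-715) = 1734; wraps to -314 = 11011000110

11011000110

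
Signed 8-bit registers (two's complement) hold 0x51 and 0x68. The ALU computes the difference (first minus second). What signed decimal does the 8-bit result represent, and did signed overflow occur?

0x51 = 01010001 = 81 (signed)
0x68 = 01101000 = 104 (signed)
Subtract via negate-and-add: invert 01101000 + 1 = 10011000 (i.e. -104).
  01010001
+ 10011000
= 11101001
Result 11101001: MSB = 1 → 233 − 256 = -23.
Addends (after negating the subtrahend) have opposite signs, so signed overflow cannot occur.

-23; no overflow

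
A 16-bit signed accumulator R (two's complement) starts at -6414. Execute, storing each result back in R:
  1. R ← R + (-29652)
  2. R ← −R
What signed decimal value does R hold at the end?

Start: R = -6414 = 1110011011110010.
R = -6414 + (-29652) = -36066; wraps to 29470 = 0111001100011110
R = −(29470) = -29470 = 1000110011100010

-29470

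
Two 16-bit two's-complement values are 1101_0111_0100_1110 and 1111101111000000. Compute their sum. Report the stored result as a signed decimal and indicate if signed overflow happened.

1101_0111_0100_1110 → 1101011101001110 = -10418 (signed)
1111101111000000 = -1088 (signed)
  1101011101001110
+ 1111101111000000
= 1101001100001110  (discard carry-out 1)
Result 1101001100001110: MSB = 1 → 54030 − 65536 = -11506.
Both addends are negative and so is the stored result: no signed overflow.

-11506; no overflow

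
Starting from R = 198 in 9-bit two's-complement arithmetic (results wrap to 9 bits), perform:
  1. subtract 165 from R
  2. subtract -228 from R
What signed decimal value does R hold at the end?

-251

Start: R = 198 = 011000110.
R = 198 − 165 = 33 = 000100001
R = 33 − (-228) = 261; wraps to -251 = 100000101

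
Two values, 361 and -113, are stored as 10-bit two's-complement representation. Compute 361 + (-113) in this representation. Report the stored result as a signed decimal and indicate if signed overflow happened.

248; no overflow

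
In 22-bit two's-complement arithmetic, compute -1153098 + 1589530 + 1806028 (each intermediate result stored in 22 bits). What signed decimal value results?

-1951844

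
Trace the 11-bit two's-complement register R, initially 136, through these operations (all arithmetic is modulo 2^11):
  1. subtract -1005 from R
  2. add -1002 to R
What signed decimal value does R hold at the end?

Start: R = 136 = 00010001000.
R = 136 − (-1005) = 1141; wraps to -907 = 10001110101
R = -907 + (-1002) = -1909; wraps to 139 = 00010001011

139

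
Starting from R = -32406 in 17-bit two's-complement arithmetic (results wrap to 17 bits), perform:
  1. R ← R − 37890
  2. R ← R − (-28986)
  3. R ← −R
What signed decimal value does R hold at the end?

41310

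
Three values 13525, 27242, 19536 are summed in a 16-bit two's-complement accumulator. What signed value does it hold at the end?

-5233

13525 + 27242 = 40767 → wraps to -24769 (1001111100111111)
-24769 + 19536 = -5233 (1110101110001111)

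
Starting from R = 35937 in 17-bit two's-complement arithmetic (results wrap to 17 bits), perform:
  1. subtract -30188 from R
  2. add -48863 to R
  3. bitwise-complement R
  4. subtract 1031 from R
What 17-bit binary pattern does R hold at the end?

11011100010001010

Start: R = 35937 = 01000110001100001.
R = 35937 − (-30188) = 66125; wraps to -64947 = 10000001001001101
R = -64947 + (-48863) = -113810; wraps to 17262 = 00100001101101110
R = NOT 00100001101101110 = 11011110010010001 = -17263
R = -17263 − 1031 = -18294 = 11011100010001010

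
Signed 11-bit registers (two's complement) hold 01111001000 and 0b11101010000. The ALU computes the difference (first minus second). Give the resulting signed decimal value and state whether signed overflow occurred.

01111001000 = 968 (signed)
0b11101010000 → 11101010000 = -176 (signed)
Subtract via negate-and-add: invert 11101010000 + 1 = 00010110000 (i.e. 176).
  01111001000
+ 00010110000
= 10001111000
Result 10001111000: MSB = 1 → 1144 − 2048 = -904.
Both addends (after negating the subtrahend) are non-negative but the stored result is negative: signed overflow. The true value 968 − (-176) = 1144 lies outside [-1024, 1023].

-904; overflow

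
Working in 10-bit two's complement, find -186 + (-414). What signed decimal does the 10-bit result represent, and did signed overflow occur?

-186 → 1101000110
-414 → 1001100010
  1101000110
+ 1001100010
= 0110101000  (discard carry-out 1)
Result 0110101000: MSB = 0 → value 424.
Both addends are negative but the stored result is non-negative: signed overflow. The true value -186 + (-414) = -600 lies outside [-512, 511].

424; overflow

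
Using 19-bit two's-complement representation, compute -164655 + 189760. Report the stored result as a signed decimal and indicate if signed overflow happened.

25105; no overflow

-164655 → 1010111110011010001
189760 → 0101110010101000000
  1010111110011010001
+ 0101110010101000000
= 0000110001000010001  (discard carry-out 1)
Result 0000110001000010001: MSB = 0 → value 25105.
Addends have opposite signs, so signed overflow cannot occur.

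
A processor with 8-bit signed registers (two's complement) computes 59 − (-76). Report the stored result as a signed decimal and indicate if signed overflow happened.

59 → 00111011
-76 → 10110100
Subtract via negate-and-add: invert 10110100 + 1 = 01001100 (i.e. 76).
  00111011
+ 01001100
= 10000111
Result 10000111: MSB = 1 → 135 − 256 = -121.
Both addends (after negating the subtrahend) are non-negative but the stored result is negative: signed overflow. The true value 59 − (-76) = 135 lies outside [-128, 127].

-121; overflow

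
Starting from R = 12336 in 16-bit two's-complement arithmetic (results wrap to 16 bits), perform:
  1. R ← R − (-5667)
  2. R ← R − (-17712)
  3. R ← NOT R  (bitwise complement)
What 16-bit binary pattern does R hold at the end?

0111010001111100

Start: R = 12336 = 0011000000110000.
R = 12336 − (-5667) = 18003 = 0100011001010011
R = 18003 − (-17712) = 35715; wraps to -29821 = 1000101110000011
R = NOT 1000101110000011 = 0111010001111100 = 29820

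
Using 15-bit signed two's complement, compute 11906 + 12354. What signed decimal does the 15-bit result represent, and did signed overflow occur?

11906 → 010111010000010
12354 → 011000001000010
  010111010000010
+ 011000001000010
= 101111011000100
Result 101111011000100: MSB = 1 → 24260 − 32768 = -8508.
Both addends are non-negative but the stored result is negative: signed overflow. The true value 11906 + 12354 = 24260 lies outside [-16384, 16383].

-8508; overflow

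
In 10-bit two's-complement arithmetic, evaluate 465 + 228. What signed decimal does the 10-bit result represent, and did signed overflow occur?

465 → 0111010001
228 → 0011100100
  0111010001
+ 0011100100
= 1010110101
Result 1010110101: MSB = 1 → 693 − 1024 = -331.
Both addends are non-negative but the stored result is negative: signed overflow. The true value 465 + 228 = 693 lies outside [-512, 511].

-331; overflow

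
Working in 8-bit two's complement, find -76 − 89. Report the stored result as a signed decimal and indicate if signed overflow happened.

91; overflow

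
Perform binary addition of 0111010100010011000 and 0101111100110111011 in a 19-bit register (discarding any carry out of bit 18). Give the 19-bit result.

1101010001001010011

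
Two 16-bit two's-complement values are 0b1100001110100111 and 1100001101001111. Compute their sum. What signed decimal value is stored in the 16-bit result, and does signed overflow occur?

-30986; no overflow

0b1100001110100111 → 1100001110100111 = -15449 (signed)
1100001101001111 = -15537 (signed)
  1100001110100111
+ 1100001101001111
= 1000011011110110  (discard carry-out 1)
Result 1000011011110110: MSB = 1 → 34550 − 65536 = -30986.
Both addends are negative and so is the stored result: no signed overflow.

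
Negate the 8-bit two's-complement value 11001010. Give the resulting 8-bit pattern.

00110110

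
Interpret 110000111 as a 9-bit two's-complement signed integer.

MSB is 1, so the value is negative.
Unsigned reading: 391. Subtract 2^9 = 512: 391 − 512 = -121.

-121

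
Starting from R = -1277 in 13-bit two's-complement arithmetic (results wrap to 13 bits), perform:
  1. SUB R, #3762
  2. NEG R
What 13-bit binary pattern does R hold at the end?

Start: R = -1277 = 1101100000011.
R = -1277 − 3762 = -5039; wraps to 3153 = 0110001010001
R = −(3153) = -3153 = 1001110101111

1001110101111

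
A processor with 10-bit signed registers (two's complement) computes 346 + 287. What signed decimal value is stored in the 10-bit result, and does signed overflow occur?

346 → 0101011010
287 → 0100011111
  0101011010
+ 0100011111
= 1001111001
Result 1001111001: MSB = 1 → 633 − 1024 = -391.
Both addends are non-negative but the stored result is negative: signed overflow. The true value 346 + 287 = 633 lies outside [-512, 511].

-391; overflow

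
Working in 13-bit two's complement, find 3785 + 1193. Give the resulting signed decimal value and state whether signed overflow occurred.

3785 → 0111011001001
1193 → 0010010101001
  0111011001001
+ 0010010101001
= 1001101110010
Result 1001101110010: MSB = 1 → 4978 − 8192 = -3214.
Both addends are non-negative but the stored result is negative: signed overflow. The true value 3785 + 1193 = 4978 lies outside [-4096, 4095].

-3214; overflow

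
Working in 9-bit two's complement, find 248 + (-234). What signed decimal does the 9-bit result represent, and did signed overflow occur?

14; no overflow

248 → 011111000
-234 → 100010110
  011111000
+ 100010110
= 000001110  (discard carry-out 1)
Result 000001110: MSB = 0 → value 14.
Addends have opposite signs, so signed overflow cannot occur.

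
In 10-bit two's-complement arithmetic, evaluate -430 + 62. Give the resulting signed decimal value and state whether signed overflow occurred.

-430 → 1001010010
62 → 0000111110
  1001010010
+ 0000111110
= 1010010000
Result 1010010000: MSB = 1 → 656 − 1024 = -368.
Addends have opposite signs, so signed overflow cannot occur.

-368; no overflow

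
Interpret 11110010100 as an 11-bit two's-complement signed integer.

MSB is 1, so the value is negative.
Invert: 00001101011. Add 1: 00001101100 = 108. So the value is −108.

-108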